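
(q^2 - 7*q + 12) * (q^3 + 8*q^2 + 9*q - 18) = q^5 + q^4 - 35*q^3 + 15*q^2 + 234*q - 216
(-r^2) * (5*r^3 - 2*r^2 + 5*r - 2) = -5*r^5 + 2*r^4 - 5*r^3 + 2*r^2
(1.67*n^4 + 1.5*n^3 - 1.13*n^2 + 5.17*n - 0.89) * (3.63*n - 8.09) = 6.0621*n^5 - 8.0653*n^4 - 16.2369*n^3 + 27.9088*n^2 - 45.056*n + 7.2001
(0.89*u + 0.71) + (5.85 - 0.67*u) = 0.22*u + 6.56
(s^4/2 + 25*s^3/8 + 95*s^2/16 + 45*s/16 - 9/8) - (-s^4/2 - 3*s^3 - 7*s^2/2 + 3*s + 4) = s^4 + 49*s^3/8 + 151*s^2/16 - 3*s/16 - 41/8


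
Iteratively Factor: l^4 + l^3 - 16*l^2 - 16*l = (l + 4)*(l^3 - 3*l^2 - 4*l) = (l + 1)*(l + 4)*(l^2 - 4*l) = l*(l + 1)*(l + 4)*(l - 4)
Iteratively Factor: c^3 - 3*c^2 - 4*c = (c - 4)*(c^2 + c) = (c - 4)*(c + 1)*(c)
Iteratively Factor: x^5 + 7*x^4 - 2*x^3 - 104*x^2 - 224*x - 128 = (x + 4)*(x^4 + 3*x^3 - 14*x^2 - 48*x - 32) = (x + 4)^2*(x^3 - x^2 - 10*x - 8) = (x - 4)*(x + 4)^2*(x^2 + 3*x + 2) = (x - 4)*(x + 1)*(x + 4)^2*(x + 2)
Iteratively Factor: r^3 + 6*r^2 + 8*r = (r)*(r^2 + 6*r + 8) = r*(r + 2)*(r + 4)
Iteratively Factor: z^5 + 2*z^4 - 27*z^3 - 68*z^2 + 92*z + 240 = (z + 4)*(z^4 - 2*z^3 - 19*z^2 + 8*z + 60) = (z - 2)*(z + 4)*(z^3 - 19*z - 30) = (z - 2)*(z + 2)*(z + 4)*(z^2 - 2*z - 15) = (z - 5)*(z - 2)*(z + 2)*(z + 4)*(z + 3)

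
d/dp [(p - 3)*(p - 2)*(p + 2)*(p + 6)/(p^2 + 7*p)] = 2*(p^5 + 12*p^4 + 21*p^3 - 71*p^2 - 72*p - 252)/(p^2*(p^2 + 14*p + 49))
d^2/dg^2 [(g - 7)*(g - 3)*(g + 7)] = 6*g - 6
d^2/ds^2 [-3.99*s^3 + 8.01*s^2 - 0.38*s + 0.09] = 16.02 - 23.94*s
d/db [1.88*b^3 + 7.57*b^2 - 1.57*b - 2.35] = 5.64*b^2 + 15.14*b - 1.57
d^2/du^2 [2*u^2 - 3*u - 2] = 4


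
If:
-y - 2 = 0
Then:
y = -2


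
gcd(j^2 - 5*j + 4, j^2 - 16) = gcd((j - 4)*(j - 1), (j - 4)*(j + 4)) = j - 4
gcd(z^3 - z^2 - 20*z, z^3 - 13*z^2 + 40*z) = z^2 - 5*z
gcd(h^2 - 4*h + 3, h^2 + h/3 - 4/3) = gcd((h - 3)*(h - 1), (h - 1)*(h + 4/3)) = h - 1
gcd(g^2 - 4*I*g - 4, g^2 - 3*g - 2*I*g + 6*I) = g - 2*I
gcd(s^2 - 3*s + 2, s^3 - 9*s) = 1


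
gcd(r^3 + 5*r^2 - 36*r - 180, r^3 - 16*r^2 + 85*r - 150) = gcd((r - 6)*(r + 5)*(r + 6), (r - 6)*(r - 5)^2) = r - 6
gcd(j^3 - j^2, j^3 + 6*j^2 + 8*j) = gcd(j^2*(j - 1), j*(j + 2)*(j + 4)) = j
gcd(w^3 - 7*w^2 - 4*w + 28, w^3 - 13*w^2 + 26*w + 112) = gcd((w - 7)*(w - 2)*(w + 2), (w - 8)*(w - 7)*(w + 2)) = w^2 - 5*w - 14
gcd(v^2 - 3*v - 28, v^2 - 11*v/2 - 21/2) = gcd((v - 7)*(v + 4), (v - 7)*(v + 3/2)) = v - 7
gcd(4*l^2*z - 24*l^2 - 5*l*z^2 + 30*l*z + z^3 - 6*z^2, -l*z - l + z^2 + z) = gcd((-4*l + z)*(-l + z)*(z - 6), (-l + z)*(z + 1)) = -l + z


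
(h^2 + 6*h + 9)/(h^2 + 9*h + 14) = (h^2 + 6*h + 9)/(h^2 + 9*h + 14)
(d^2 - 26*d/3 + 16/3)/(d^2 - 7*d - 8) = (d - 2/3)/(d + 1)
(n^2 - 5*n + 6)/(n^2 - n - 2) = (n - 3)/(n + 1)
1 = 1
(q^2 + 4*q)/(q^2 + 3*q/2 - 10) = 2*q/(2*q - 5)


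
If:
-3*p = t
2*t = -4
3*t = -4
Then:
No Solution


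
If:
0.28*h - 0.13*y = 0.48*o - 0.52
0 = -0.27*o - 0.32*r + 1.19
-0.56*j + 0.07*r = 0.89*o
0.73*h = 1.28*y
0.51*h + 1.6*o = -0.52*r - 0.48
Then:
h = -3.64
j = 1.28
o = -0.48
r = 4.12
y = -2.08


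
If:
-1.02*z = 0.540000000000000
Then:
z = -0.53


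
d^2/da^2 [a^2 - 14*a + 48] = 2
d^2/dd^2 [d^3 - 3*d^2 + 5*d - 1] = 6*d - 6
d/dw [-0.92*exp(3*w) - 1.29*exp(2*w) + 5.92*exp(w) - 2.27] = (-2.76*exp(2*w) - 2.58*exp(w) + 5.92)*exp(w)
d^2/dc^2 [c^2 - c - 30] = 2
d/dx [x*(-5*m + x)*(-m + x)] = 5*m^2 - 12*m*x + 3*x^2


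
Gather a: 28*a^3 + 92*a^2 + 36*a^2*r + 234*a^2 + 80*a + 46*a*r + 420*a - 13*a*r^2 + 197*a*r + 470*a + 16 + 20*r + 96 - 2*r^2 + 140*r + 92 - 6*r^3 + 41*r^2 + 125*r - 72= 28*a^3 + a^2*(36*r + 326) + a*(-13*r^2 + 243*r + 970) - 6*r^3 + 39*r^2 + 285*r + 132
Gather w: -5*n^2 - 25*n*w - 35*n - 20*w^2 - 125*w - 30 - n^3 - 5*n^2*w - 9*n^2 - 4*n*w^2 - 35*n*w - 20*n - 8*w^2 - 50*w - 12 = -n^3 - 14*n^2 - 55*n + w^2*(-4*n - 28) + w*(-5*n^2 - 60*n - 175) - 42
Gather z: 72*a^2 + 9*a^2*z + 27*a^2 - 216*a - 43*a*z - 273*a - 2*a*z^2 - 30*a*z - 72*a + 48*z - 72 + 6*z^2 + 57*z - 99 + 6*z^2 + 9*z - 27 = 99*a^2 - 561*a + z^2*(12 - 2*a) + z*(9*a^2 - 73*a + 114) - 198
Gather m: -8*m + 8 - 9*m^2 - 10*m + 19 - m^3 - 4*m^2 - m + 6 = -m^3 - 13*m^2 - 19*m + 33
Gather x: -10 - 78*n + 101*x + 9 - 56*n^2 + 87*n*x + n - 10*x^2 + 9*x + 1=-56*n^2 - 77*n - 10*x^2 + x*(87*n + 110)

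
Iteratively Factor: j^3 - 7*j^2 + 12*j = (j - 4)*(j^2 - 3*j) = (j - 4)*(j - 3)*(j)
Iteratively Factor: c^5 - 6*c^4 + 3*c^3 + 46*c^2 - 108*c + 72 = (c - 2)*(c^4 - 4*c^3 - 5*c^2 + 36*c - 36) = (c - 2)^2*(c^3 - 2*c^2 - 9*c + 18) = (c - 2)^3*(c^2 - 9) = (c - 3)*(c - 2)^3*(c + 3)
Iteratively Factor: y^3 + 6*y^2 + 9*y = (y + 3)*(y^2 + 3*y) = (y + 3)^2*(y)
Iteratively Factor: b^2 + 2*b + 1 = (b + 1)*(b + 1)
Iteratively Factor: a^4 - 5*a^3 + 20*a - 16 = (a + 2)*(a^3 - 7*a^2 + 14*a - 8) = (a - 4)*(a + 2)*(a^2 - 3*a + 2) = (a - 4)*(a - 2)*(a + 2)*(a - 1)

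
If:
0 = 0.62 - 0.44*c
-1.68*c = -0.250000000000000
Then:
No Solution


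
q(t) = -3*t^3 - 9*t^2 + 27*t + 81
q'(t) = -9*t^2 - 18*t + 27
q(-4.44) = 46.28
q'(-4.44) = -70.50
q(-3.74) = 11.07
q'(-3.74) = -31.57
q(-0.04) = 79.91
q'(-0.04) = 27.71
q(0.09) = 83.35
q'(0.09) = 25.31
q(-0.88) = 52.31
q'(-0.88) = 35.87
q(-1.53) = 29.37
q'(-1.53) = 33.47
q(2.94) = 6.35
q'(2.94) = -103.71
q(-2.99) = 0.00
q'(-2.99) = 0.36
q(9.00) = -2592.00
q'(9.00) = -864.00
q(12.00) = -6075.00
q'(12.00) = -1485.00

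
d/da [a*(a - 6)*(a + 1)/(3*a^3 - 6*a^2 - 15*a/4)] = 4*(12*a^2 + 38*a - 23)/(3*(16*a^4 - 64*a^3 + 24*a^2 + 80*a + 25))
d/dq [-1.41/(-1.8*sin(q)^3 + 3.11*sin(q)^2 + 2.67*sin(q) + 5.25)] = (-7.614*sin(q)^2 + 8.7702*sin(q) + 3.7647)*cos(q)/(-1.8*sin(q)^3 + 3.11*sin(q)^2 + 2.67*sin(q) + 5.25)^2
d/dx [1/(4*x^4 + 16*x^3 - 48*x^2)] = (-x^2 - 3*x + 6)/(x^3*(x^2 + 4*x - 12)^2)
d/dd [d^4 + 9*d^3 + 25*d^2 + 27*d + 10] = 4*d^3 + 27*d^2 + 50*d + 27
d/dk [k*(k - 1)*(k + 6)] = 3*k^2 + 10*k - 6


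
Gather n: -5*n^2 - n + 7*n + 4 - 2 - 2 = -5*n^2 + 6*n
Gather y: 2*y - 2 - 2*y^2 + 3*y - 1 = -2*y^2 + 5*y - 3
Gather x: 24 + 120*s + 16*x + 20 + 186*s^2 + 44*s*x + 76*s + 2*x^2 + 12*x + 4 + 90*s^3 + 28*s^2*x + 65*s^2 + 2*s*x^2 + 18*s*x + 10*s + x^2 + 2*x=90*s^3 + 251*s^2 + 206*s + x^2*(2*s + 3) + x*(28*s^2 + 62*s + 30) + 48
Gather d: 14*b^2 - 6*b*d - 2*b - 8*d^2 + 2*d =14*b^2 - 2*b - 8*d^2 + d*(2 - 6*b)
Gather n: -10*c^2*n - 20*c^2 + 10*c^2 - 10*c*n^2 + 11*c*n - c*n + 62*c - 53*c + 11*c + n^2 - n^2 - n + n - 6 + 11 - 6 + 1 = -10*c^2 - 10*c*n^2 + 20*c + n*(-10*c^2 + 10*c)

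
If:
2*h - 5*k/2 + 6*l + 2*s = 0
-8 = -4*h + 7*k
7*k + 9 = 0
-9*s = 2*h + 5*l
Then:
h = -1/4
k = -9/7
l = -89/154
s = 29/77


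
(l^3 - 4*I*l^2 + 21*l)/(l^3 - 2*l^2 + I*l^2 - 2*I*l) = (l^2 - 4*I*l + 21)/(l^2 + l*(-2 + I) - 2*I)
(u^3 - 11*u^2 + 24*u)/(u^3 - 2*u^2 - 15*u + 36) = u*(u - 8)/(u^2 + u - 12)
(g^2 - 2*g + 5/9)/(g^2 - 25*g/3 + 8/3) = (g - 5/3)/(g - 8)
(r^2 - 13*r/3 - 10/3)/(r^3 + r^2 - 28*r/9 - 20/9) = 3*(r - 5)/(3*r^2 + r - 10)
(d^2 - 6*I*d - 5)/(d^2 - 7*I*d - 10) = (d - I)/(d - 2*I)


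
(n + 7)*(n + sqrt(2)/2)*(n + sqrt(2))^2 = n^4 + 5*sqrt(2)*n^3/2 + 7*n^3 + 4*n^2 + 35*sqrt(2)*n^2/2 + sqrt(2)*n + 28*n + 7*sqrt(2)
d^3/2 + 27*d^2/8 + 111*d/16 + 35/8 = (d/2 + 1)*(d + 5/4)*(d + 7/2)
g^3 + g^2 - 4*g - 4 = (g - 2)*(g + 1)*(g + 2)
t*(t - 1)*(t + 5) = t^3 + 4*t^2 - 5*t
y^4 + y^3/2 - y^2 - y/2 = y*(y - 1)*(y + 1/2)*(y + 1)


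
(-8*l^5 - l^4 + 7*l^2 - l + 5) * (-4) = 32*l^5 + 4*l^4 - 28*l^2 + 4*l - 20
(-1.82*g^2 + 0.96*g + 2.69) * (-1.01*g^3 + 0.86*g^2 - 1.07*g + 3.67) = 1.8382*g^5 - 2.5348*g^4 + 0.0561000000000005*g^3 - 5.3932*g^2 + 0.644899999999999*g + 9.8723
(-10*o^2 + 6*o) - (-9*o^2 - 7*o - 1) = -o^2 + 13*o + 1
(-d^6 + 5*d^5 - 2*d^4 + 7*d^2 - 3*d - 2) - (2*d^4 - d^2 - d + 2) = -d^6 + 5*d^5 - 4*d^4 + 8*d^2 - 2*d - 4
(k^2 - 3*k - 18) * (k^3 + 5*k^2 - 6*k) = k^5 + 2*k^4 - 39*k^3 - 72*k^2 + 108*k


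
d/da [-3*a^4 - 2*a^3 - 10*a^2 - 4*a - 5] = -12*a^3 - 6*a^2 - 20*a - 4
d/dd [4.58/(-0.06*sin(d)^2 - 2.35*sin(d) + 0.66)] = (0.5496*sin(d) + 10.763)*cos(d)/(0.06*sin(d)^2 + 2.35*sin(d) - 0.66)^2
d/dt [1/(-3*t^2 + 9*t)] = (2*t - 3)/(3*t^2*(t - 3)^2)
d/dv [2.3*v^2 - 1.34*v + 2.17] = 4.6*v - 1.34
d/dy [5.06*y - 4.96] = 5.06000000000000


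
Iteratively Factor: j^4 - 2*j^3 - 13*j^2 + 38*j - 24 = (j - 2)*(j^3 - 13*j + 12) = (j - 2)*(j + 4)*(j^2 - 4*j + 3) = (j - 2)*(j - 1)*(j + 4)*(j - 3)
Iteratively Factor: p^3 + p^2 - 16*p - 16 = (p - 4)*(p^2 + 5*p + 4) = (p - 4)*(p + 1)*(p + 4)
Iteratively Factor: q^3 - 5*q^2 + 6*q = (q - 2)*(q^2 - 3*q) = q*(q - 2)*(q - 3)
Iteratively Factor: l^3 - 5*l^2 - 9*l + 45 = (l - 5)*(l^2 - 9) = (l - 5)*(l + 3)*(l - 3)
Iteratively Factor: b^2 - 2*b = (b)*(b - 2)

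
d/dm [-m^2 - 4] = -2*m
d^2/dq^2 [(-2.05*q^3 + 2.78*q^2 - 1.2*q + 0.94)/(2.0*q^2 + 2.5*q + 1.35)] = (-2.8421709430404e-14*q^4 - 51.955*q^3 - 63.9885*q^2 + 25.22325*q + 24.9071)/(8.0*q^6 + 30.0*q^5 + 53.7*q^4 + 56.125*q^3 + 36.2475*q^2 + 13.66875*q + 2.460375)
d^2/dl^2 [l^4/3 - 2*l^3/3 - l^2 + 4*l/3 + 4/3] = 4*l^2 - 4*l - 2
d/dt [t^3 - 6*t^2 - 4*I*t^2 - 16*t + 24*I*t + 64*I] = 3*t^2 - 12*t - 8*I*t - 16 + 24*I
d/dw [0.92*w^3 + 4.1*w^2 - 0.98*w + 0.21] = 2.76*w^2 + 8.2*w - 0.98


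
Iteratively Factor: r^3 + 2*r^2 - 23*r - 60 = (r + 3)*(r^2 - r - 20) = (r + 3)*(r + 4)*(r - 5)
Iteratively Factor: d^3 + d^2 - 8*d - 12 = (d + 2)*(d^2 - d - 6) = (d - 3)*(d + 2)*(d + 2)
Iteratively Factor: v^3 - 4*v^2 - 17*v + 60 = (v - 5)*(v^2 + v - 12) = (v - 5)*(v + 4)*(v - 3)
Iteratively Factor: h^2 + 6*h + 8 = (h + 2)*(h + 4)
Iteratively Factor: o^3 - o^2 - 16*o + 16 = (o - 1)*(o^2 - 16) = (o - 1)*(o + 4)*(o - 4)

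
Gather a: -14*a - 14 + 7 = -14*a - 7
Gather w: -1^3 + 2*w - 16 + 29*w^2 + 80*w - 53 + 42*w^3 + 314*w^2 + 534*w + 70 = 42*w^3 + 343*w^2 + 616*w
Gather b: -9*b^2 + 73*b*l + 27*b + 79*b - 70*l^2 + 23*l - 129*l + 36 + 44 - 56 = -9*b^2 + b*(73*l + 106) - 70*l^2 - 106*l + 24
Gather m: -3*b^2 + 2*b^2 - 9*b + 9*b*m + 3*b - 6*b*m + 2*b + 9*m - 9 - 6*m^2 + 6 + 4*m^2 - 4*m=-b^2 - 4*b - 2*m^2 + m*(3*b + 5) - 3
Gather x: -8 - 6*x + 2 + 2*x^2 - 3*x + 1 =2*x^2 - 9*x - 5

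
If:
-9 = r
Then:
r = -9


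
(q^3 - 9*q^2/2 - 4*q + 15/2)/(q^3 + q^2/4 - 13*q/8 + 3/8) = 4*(q - 5)/(4*q - 1)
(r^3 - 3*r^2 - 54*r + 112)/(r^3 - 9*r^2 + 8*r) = (r^2 + 5*r - 14)/(r*(r - 1))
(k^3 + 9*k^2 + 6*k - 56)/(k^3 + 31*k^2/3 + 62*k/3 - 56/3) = 3*(k - 2)/(3*k - 2)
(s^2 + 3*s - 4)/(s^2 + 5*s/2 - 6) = 2*(s - 1)/(2*s - 3)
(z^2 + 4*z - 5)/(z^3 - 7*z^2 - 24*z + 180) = (z - 1)/(z^2 - 12*z + 36)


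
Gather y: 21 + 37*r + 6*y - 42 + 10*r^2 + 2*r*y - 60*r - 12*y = 10*r^2 - 23*r + y*(2*r - 6) - 21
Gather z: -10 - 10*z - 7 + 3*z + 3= -7*z - 14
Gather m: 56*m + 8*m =64*m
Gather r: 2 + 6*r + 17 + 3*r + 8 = 9*r + 27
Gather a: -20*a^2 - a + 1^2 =-20*a^2 - a + 1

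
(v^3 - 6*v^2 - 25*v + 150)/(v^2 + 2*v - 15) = (v^2 - 11*v + 30)/(v - 3)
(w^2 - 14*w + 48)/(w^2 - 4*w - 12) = (w - 8)/(w + 2)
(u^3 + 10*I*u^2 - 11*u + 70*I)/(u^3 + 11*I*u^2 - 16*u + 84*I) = (u + 5*I)/(u + 6*I)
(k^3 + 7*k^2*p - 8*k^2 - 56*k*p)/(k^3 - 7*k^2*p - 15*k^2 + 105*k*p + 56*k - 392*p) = k*(-k - 7*p)/(-k^2 + 7*k*p + 7*k - 49*p)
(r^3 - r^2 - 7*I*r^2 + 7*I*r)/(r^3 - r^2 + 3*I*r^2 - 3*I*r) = (r - 7*I)/(r + 3*I)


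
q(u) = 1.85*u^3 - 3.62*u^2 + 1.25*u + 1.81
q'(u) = 5.55*u^2 - 7.24*u + 1.25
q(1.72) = 2.66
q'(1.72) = 5.22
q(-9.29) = -1805.49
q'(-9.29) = 547.50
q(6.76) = 416.33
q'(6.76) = 205.93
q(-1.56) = -15.97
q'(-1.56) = 26.05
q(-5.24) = -370.31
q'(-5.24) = 191.58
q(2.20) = 6.74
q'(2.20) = 12.18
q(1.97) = 4.37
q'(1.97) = 8.53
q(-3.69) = -145.04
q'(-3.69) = 103.53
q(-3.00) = -84.47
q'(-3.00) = 72.92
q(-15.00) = -7075.19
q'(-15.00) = 1358.60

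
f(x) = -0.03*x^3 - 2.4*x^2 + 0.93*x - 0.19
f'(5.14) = -26.12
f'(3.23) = -15.51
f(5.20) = -64.47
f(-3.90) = -38.54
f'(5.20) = -26.46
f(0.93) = -1.42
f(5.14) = -62.89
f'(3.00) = -14.28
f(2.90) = -18.41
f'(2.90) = -13.75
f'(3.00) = -14.28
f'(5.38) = -27.50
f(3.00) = -19.81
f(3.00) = -19.81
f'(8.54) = -46.63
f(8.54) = -185.97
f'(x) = -0.09*x^2 - 4.8*x + 0.93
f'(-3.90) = 18.28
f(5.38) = -69.32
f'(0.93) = -3.61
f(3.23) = -23.24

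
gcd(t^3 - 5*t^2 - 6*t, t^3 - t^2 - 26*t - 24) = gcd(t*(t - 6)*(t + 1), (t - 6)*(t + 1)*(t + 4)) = t^2 - 5*t - 6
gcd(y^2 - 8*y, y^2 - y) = y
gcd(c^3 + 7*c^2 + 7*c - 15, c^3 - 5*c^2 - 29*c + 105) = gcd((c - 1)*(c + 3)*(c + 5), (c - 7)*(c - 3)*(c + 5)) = c + 5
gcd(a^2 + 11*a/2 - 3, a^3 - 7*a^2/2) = 1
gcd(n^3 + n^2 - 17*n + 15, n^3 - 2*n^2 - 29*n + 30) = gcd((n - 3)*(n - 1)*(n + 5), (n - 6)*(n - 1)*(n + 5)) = n^2 + 4*n - 5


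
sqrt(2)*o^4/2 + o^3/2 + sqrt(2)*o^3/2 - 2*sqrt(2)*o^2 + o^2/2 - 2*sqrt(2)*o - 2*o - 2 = (o - 2)*(o + 1)*(o + sqrt(2)/2)*(sqrt(2)*o/2 + sqrt(2))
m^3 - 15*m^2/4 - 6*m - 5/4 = (m - 5)*(m + 1/4)*(m + 1)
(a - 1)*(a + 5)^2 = a^3 + 9*a^2 + 15*a - 25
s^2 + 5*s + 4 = (s + 1)*(s + 4)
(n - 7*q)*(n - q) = n^2 - 8*n*q + 7*q^2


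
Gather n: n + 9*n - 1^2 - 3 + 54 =10*n + 50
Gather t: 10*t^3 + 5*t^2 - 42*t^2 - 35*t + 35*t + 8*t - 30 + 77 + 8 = 10*t^3 - 37*t^2 + 8*t + 55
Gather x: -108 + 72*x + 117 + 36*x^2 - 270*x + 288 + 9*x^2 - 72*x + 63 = 45*x^2 - 270*x + 360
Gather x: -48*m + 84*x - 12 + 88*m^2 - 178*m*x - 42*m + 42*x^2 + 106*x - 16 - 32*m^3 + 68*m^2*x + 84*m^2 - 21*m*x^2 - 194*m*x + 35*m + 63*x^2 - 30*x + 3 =-32*m^3 + 172*m^2 - 55*m + x^2*(105 - 21*m) + x*(68*m^2 - 372*m + 160) - 25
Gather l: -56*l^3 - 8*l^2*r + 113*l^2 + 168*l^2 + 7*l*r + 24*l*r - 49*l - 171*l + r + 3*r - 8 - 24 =-56*l^3 + l^2*(281 - 8*r) + l*(31*r - 220) + 4*r - 32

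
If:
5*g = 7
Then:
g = 7/5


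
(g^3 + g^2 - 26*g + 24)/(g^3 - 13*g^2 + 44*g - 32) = (g + 6)/(g - 8)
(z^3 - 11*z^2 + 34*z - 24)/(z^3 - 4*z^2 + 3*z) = (z^2 - 10*z + 24)/(z*(z - 3))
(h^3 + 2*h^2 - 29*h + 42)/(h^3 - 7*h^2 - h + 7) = (h^3 + 2*h^2 - 29*h + 42)/(h^3 - 7*h^2 - h + 7)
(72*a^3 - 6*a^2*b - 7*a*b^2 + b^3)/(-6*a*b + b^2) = -12*a^2/b - a + b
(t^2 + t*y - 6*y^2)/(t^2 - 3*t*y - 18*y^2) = (-t + 2*y)/(-t + 6*y)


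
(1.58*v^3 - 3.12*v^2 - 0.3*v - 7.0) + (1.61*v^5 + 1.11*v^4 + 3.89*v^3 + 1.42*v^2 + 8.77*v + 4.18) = 1.61*v^5 + 1.11*v^4 + 5.47*v^3 - 1.7*v^2 + 8.47*v - 2.82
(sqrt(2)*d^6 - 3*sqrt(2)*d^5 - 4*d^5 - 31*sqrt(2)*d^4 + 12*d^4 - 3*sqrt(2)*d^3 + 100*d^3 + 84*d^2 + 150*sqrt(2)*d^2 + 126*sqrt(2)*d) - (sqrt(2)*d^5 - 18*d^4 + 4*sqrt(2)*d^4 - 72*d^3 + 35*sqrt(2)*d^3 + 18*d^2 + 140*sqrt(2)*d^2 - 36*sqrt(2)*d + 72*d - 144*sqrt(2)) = sqrt(2)*d^6 - 4*sqrt(2)*d^5 - 4*d^5 - 35*sqrt(2)*d^4 + 30*d^4 - 38*sqrt(2)*d^3 + 172*d^3 + 10*sqrt(2)*d^2 + 66*d^2 - 72*d + 162*sqrt(2)*d + 144*sqrt(2)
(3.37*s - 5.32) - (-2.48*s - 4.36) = 5.85*s - 0.96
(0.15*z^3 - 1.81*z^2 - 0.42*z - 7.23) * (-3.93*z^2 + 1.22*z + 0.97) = -0.5895*z^5 + 7.2963*z^4 - 0.4121*z^3 + 26.1458*z^2 - 9.228*z - 7.0131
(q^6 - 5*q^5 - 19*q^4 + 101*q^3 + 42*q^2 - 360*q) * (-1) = -q^6 + 5*q^5 + 19*q^4 - 101*q^3 - 42*q^2 + 360*q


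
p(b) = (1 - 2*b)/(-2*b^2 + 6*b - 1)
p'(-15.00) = 0.00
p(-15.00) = -0.06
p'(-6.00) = -0.01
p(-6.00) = -0.12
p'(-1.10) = -0.13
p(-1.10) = -0.32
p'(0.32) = -6.12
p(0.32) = 0.50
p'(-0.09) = -1.81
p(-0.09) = -0.76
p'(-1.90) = -0.07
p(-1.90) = -0.24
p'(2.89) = -194.87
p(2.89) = 13.12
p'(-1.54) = -0.09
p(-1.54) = -0.27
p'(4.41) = -0.36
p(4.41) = 0.58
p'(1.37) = -0.50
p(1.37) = -0.50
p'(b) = (1 - 2*b)*(4*b - 6)/(-2*b^2 + 6*b - 1)^2 - 2/(-2*b^2 + 6*b - 1)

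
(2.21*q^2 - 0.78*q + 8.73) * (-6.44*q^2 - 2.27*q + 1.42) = -14.2324*q^4 + 0.00649999999999995*q^3 - 51.3124*q^2 - 20.9247*q + 12.3966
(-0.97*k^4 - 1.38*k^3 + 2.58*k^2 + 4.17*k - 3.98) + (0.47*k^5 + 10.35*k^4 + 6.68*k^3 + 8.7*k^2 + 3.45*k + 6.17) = 0.47*k^5 + 9.38*k^4 + 5.3*k^3 + 11.28*k^2 + 7.62*k + 2.19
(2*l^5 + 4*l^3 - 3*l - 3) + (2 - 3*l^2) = 2*l^5 + 4*l^3 - 3*l^2 - 3*l - 1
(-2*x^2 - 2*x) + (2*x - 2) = -2*x^2 - 2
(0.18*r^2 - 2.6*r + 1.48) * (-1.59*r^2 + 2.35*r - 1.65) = -0.2862*r^4 + 4.557*r^3 - 8.7602*r^2 + 7.768*r - 2.442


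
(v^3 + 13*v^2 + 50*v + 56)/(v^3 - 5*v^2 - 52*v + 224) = (v^2 + 6*v + 8)/(v^2 - 12*v + 32)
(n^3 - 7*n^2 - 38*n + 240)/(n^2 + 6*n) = n - 13 + 40/n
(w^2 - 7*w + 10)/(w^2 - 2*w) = (w - 5)/w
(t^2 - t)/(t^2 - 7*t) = (t - 1)/(t - 7)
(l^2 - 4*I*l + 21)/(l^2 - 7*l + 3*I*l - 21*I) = (l - 7*I)/(l - 7)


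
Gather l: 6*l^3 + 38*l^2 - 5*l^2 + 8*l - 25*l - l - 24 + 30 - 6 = 6*l^3 + 33*l^2 - 18*l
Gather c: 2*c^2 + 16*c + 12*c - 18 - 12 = 2*c^2 + 28*c - 30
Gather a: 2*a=2*a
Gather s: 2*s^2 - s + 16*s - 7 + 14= 2*s^2 + 15*s + 7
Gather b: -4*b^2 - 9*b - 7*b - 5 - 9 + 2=-4*b^2 - 16*b - 12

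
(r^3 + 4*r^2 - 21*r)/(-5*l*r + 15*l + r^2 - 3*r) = r*(r + 7)/(-5*l + r)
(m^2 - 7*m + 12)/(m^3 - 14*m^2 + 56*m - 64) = (m - 3)/(m^2 - 10*m + 16)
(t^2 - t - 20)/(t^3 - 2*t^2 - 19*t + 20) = 1/(t - 1)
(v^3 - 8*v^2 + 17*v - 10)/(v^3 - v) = (v^2 - 7*v + 10)/(v*(v + 1))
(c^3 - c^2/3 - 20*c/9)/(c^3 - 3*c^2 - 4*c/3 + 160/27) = 3*c/(3*c - 8)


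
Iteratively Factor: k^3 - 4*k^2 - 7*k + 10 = (k + 2)*(k^2 - 6*k + 5) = (k - 1)*(k + 2)*(k - 5)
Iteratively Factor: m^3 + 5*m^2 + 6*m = (m + 2)*(m^2 + 3*m) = m*(m + 2)*(m + 3)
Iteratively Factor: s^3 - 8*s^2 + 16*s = (s)*(s^2 - 8*s + 16) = s*(s - 4)*(s - 4)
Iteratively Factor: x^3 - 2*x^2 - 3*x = (x + 1)*(x^2 - 3*x) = x*(x + 1)*(x - 3)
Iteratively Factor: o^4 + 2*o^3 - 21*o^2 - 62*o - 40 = (o + 1)*(o^3 + o^2 - 22*o - 40) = (o + 1)*(o + 2)*(o^2 - o - 20) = (o - 5)*(o + 1)*(o + 2)*(o + 4)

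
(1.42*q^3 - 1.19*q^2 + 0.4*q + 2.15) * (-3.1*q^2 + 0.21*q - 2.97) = -4.402*q^5 + 3.9872*q^4 - 5.7073*q^3 - 3.0467*q^2 - 0.7365*q - 6.3855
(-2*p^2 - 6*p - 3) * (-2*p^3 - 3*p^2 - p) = 4*p^5 + 18*p^4 + 26*p^3 + 15*p^2 + 3*p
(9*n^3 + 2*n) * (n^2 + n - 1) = 9*n^5 + 9*n^4 - 7*n^3 + 2*n^2 - 2*n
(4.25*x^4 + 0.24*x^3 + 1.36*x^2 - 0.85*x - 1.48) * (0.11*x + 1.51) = 0.4675*x^5 + 6.4439*x^4 + 0.512*x^3 + 1.9601*x^2 - 1.4463*x - 2.2348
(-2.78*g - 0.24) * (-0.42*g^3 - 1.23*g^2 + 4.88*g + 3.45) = 1.1676*g^4 + 3.5202*g^3 - 13.2712*g^2 - 10.7622*g - 0.828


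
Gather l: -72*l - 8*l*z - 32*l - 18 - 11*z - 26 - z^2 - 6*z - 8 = l*(-8*z - 104) - z^2 - 17*z - 52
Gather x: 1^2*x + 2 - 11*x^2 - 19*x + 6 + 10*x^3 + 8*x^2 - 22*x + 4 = 10*x^3 - 3*x^2 - 40*x + 12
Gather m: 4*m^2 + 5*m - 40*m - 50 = 4*m^2 - 35*m - 50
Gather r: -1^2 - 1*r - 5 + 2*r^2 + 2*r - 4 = 2*r^2 + r - 10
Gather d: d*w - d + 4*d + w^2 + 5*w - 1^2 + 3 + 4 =d*(w + 3) + w^2 + 5*w + 6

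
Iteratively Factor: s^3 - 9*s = (s - 3)*(s^2 + 3*s) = (s - 3)*(s + 3)*(s)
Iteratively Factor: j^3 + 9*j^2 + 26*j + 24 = (j + 2)*(j^2 + 7*j + 12) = (j + 2)*(j + 4)*(j + 3)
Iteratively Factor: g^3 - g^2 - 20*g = (g - 5)*(g^2 + 4*g) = (g - 5)*(g + 4)*(g)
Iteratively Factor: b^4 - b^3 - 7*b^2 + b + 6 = (b + 2)*(b^3 - 3*b^2 - b + 3) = (b - 3)*(b + 2)*(b^2 - 1) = (b - 3)*(b - 1)*(b + 2)*(b + 1)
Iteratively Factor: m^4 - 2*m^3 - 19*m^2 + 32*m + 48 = (m + 1)*(m^3 - 3*m^2 - 16*m + 48) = (m - 3)*(m + 1)*(m^2 - 16) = (m - 4)*(m - 3)*(m + 1)*(m + 4)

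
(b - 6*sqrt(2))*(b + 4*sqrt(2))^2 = b^3 + 2*sqrt(2)*b^2 - 64*b - 192*sqrt(2)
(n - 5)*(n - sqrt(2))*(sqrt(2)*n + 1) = sqrt(2)*n^3 - 5*sqrt(2)*n^2 - n^2 - sqrt(2)*n + 5*n + 5*sqrt(2)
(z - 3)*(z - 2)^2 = z^3 - 7*z^2 + 16*z - 12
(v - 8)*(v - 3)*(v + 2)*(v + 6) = v^4 - 3*v^3 - 52*v^2 + 60*v + 288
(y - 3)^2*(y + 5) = y^3 - y^2 - 21*y + 45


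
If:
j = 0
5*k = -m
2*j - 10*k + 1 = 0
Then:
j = 0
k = 1/10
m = -1/2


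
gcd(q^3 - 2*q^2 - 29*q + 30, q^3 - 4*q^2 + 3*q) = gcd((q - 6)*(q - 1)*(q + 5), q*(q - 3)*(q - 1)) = q - 1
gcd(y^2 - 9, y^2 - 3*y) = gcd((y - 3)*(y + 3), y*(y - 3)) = y - 3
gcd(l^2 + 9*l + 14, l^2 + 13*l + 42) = l + 7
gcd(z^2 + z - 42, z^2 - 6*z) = z - 6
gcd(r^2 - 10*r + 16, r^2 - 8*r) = r - 8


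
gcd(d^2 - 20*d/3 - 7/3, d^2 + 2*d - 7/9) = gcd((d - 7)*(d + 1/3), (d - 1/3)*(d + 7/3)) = 1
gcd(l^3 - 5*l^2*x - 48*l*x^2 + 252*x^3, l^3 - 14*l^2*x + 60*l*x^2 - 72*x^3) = l^2 - 12*l*x + 36*x^2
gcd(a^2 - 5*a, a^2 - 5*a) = a^2 - 5*a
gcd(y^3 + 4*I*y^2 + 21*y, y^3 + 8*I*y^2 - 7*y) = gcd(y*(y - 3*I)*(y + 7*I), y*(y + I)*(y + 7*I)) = y^2 + 7*I*y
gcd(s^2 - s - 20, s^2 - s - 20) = s^2 - s - 20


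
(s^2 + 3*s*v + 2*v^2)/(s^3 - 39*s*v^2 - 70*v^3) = (s + v)/(s^2 - 2*s*v - 35*v^2)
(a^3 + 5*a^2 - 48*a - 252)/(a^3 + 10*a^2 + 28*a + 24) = (a^2 - a - 42)/(a^2 + 4*a + 4)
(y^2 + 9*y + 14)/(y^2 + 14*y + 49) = (y + 2)/(y + 7)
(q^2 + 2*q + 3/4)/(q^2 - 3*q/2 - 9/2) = (q + 1/2)/(q - 3)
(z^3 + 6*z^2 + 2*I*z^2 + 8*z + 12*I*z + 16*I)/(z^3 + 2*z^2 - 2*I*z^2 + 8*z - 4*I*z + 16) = (z + 4)/(z - 4*I)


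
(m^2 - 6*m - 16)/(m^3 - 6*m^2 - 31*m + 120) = (m + 2)/(m^2 + 2*m - 15)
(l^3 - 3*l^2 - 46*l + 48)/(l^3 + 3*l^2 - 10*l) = (l^3 - 3*l^2 - 46*l + 48)/(l*(l^2 + 3*l - 10))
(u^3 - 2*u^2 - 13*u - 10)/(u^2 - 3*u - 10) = u + 1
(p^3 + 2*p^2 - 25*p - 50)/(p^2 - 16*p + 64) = (p^3 + 2*p^2 - 25*p - 50)/(p^2 - 16*p + 64)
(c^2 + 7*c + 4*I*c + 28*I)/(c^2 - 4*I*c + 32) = (c + 7)/(c - 8*I)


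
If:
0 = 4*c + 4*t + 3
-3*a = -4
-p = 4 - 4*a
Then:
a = 4/3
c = -t - 3/4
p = 4/3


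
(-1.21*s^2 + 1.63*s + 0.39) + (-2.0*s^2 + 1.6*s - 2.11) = -3.21*s^2 + 3.23*s - 1.72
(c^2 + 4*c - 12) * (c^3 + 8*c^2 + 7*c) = c^5 + 12*c^4 + 27*c^3 - 68*c^2 - 84*c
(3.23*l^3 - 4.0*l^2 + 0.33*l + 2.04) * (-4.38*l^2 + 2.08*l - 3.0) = -14.1474*l^5 + 24.2384*l^4 - 19.4554*l^3 + 3.7512*l^2 + 3.2532*l - 6.12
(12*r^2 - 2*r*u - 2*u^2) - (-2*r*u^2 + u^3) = 12*r^2 + 2*r*u^2 - 2*r*u - u^3 - 2*u^2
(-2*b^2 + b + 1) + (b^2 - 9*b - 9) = -b^2 - 8*b - 8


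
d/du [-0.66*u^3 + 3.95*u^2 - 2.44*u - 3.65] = -1.98*u^2 + 7.9*u - 2.44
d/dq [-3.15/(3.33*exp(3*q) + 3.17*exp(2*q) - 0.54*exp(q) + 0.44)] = (31.4685*exp(2*q) + 19.971*exp(q) - 1.701)*exp(q)/(3.33*exp(3*q) + 3.17*exp(2*q) - 0.54*exp(q) + 0.44)^2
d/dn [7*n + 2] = 7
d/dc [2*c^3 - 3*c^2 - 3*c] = 6*c^2 - 6*c - 3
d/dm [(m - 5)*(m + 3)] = 2*m - 2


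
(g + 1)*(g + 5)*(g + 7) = g^3 + 13*g^2 + 47*g + 35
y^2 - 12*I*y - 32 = (y - 8*I)*(y - 4*I)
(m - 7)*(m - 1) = m^2 - 8*m + 7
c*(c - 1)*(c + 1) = c^3 - c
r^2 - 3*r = r*(r - 3)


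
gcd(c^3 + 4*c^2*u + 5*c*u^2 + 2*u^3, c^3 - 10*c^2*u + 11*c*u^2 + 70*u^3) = c + 2*u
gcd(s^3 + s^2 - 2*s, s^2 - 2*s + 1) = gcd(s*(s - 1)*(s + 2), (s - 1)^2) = s - 1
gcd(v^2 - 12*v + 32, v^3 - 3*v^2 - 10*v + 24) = v - 4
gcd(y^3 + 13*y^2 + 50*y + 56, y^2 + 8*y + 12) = y + 2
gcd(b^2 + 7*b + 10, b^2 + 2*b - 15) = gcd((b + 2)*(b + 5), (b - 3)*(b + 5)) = b + 5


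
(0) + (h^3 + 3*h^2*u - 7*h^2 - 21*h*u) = h^3 + 3*h^2*u - 7*h^2 - 21*h*u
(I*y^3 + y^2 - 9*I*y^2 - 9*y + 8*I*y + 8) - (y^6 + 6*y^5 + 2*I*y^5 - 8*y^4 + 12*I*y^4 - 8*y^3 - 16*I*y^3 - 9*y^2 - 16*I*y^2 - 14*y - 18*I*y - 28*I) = -y^6 - 6*y^5 - 2*I*y^5 + 8*y^4 - 12*I*y^4 + 8*y^3 + 17*I*y^3 + 10*y^2 + 7*I*y^2 + 5*y + 26*I*y + 8 + 28*I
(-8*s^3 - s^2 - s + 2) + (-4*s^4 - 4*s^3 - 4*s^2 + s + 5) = -4*s^4 - 12*s^3 - 5*s^2 + 7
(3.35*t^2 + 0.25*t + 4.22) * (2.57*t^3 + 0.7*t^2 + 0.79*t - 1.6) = 8.6095*t^5 + 2.9875*t^4 + 13.6669*t^3 - 2.2085*t^2 + 2.9338*t - 6.752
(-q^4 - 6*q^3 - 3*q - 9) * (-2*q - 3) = 2*q^5 + 15*q^4 + 18*q^3 + 6*q^2 + 27*q + 27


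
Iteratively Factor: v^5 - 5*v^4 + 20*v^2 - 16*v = (v - 4)*(v^4 - v^3 - 4*v^2 + 4*v) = (v - 4)*(v - 2)*(v^3 + v^2 - 2*v) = v*(v - 4)*(v - 2)*(v^2 + v - 2) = v*(v - 4)*(v - 2)*(v - 1)*(v + 2)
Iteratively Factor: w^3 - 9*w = (w - 3)*(w^2 + 3*w) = (w - 3)*(w + 3)*(w)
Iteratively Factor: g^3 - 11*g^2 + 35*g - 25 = (g - 1)*(g^2 - 10*g + 25) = (g - 5)*(g - 1)*(g - 5)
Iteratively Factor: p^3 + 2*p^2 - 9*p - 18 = (p + 2)*(p^2 - 9) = (p + 2)*(p + 3)*(p - 3)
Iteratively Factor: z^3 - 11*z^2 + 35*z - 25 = (z - 1)*(z^2 - 10*z + 25) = (z - 5)*(z - 1)*(z - 5)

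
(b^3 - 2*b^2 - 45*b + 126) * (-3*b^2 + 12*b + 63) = -3*b^5 + 18*b^4 + 174*b^3 - 1044*b^2 - 1323*b + 7938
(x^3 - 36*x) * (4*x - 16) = 4*x^4 - 16*x^3 - 144*x^2 + 576*x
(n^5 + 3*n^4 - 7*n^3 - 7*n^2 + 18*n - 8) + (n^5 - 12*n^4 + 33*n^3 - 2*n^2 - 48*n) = 2*n^5 - 9*n^4 + 26*n^3 - 9*n^2 - 30*n - 8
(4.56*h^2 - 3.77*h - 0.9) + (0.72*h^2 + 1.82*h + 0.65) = 5.28*h^2 - 1.95*h - 0.25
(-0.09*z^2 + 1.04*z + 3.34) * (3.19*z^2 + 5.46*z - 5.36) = -0.2871*z^4 + 2.8262*z^3 + 16.8154*z^2 + 12.662*z - 17.9024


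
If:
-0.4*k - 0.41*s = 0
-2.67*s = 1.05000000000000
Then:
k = 0.40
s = -0.39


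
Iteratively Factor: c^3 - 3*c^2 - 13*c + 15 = (c - 1)*(c^2 - 2*c - 15) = (c - 5)*(c - 1)*(c + 3)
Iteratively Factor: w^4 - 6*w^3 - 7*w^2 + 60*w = (w)*(w^3 - 6*w^2 - 7*w + 60) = w*(w - 4)*(w^2 - 2*w - 15) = w*(w - 4)*(w + 3)*(w - 5)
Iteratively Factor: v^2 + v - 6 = (v + 3)*(v - 2)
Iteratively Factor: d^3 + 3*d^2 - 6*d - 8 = (d - 2)*(d^2 + 5*d + 4) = (d - 2)*(d + 4)*(d + 1)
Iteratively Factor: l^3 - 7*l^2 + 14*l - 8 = (l - 4)*(l^2 - 3*l + 2) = (l - 4)*(l - 1)*(l - 2)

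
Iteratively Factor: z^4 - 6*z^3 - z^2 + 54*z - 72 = (z + 3)*(z^3 - 9*z^2 + 26*z - 24) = (z - 3)*(z + 3)*(z^2 - 6*z + 8) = (z - 3)*(z - 2)*(z + 3)*(z - 4)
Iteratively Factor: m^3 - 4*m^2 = (m - 4)*(m^2) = m*(m - 4)*(m)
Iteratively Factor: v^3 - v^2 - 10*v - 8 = (v + 1)*(v^2 - 2*v - 8) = (v + 1)*(v + 2)*(v - 4)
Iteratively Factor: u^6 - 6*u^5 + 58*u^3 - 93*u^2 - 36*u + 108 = (u + 1)*(u^5 - 7*u^4 + 7*u^3 + 51*u^2 - 144*u + 108) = (u - 2)*(u + 1)*(u^4 - 5*u^3 - 3*u^2 + 45*u - 54) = (u - 3)*(u - 2)*(u + 1)*(u^3 - 2*u^2 - 9*u + 18) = (u - 3)*(u - 2)^2*(u + 1)*(u^2 - 9) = (u - 3)*(u - 2)^2*(u + 1)*(u + 3)*(u - 3)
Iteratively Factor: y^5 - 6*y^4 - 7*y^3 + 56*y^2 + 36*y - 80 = (y + 2)*(y^4 - 8*y^3 + 9*y^2 + 38*y - 40) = (y - 4)*(y + 2)*(y^3 - 4*y^2 - 7*y + 10) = (y - 5)*(y - 4)*(y + 2)*(y^2 + y - 2) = (y - 5)*(y - 4)*(y - 1)*(y + 2)*(y + 2)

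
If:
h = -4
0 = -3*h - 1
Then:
No Solution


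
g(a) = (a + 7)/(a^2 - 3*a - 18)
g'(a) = (3 - 2*a)*(a + 7)/(a^2 - 3*a - 18)^2 + 1/(a^2 - 3*a - 18) = (a^2 - 3*a - (a + 7)*(2*a - 3) - 18)/(-a^2 + 3*a + 18)^2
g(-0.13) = -0.39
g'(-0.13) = 0.02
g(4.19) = -0.86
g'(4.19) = -0.43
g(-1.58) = -0.50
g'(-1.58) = 0.20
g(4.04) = -0.80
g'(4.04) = -0.37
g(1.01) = -0.40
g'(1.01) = -0.03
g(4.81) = -1.27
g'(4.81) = -1.01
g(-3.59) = 0.60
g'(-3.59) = 1.26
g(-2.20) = -0.73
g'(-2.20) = 0.67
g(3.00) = -0.56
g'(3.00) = -0.15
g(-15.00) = -0.03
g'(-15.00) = 0.00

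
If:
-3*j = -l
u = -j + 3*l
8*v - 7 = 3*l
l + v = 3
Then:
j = 17/33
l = 17/11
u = 136/33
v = 16/11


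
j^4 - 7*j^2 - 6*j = j*(j - 3)*(j + 1)*(j + 2)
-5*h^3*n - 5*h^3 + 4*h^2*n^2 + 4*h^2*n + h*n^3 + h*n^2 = (-h + n)*(5*h + n)*(h*n + h)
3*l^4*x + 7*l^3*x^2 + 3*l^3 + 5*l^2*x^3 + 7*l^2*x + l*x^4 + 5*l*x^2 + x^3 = (l + x)^2*(3*l + x)*(l*x + 1)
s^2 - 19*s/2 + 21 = (s - 6)*(s - 7/2)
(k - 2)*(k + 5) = k^2 + 3*k - 10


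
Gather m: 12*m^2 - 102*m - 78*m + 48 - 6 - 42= 12*m^2 - 180*m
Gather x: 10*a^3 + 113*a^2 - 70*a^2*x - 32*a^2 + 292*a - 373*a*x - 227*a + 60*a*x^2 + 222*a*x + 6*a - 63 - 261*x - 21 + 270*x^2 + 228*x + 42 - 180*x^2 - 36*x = 10*a^3 + 81*a^2 + 71*a + x^2*(60*a + 90) + x*(-70*a^2 - 151*a - 69) - 42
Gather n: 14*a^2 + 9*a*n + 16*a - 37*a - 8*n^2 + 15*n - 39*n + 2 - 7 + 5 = 14*a^2 - 21*a - 8*n^2 + n*(9*a - 24)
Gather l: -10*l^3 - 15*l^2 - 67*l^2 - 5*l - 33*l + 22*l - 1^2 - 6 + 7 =-10*l^3 - 82*l^2 - 16*l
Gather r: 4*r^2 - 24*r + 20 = 4*r^2 - 24*r + 20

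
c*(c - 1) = c^2 - c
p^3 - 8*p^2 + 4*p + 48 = (p - 6)*(p - 4)*(p + 2)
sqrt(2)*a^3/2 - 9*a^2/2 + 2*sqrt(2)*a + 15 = (a - 3*sqrt(2))*(a - 5*sqrt(2)/2)*(sqrt(2)*a/2 + 1)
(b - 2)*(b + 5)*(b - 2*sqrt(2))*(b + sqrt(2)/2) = b^4 - 3*sqrt(2)*b^3/2 + 3*b^3 - 12*b^2 - 9*sqrt(2)*b^2/2 - 6*b + 15*sqrt(2)*b + 20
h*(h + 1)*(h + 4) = h^3 + 5*h^2 + 4*h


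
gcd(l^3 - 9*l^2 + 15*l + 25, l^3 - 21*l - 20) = l^2 - 4*l - 5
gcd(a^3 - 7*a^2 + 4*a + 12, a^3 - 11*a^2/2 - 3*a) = a - 6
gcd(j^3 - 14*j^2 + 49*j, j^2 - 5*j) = j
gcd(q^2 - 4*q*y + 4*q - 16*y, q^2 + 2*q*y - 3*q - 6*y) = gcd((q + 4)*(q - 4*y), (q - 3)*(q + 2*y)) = 1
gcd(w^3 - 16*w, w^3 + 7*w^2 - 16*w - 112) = w^2 - 16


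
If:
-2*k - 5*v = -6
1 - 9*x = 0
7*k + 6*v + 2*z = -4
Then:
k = -10*z/23 - 56/23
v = 4*z/23 + 50/23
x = 1/9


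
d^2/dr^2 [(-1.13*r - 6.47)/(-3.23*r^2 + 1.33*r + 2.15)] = ((-21.8994*r - 38.7904)*(-3.23*r^2 + 1.33*r + 2.15) - (1.13*r + 6.47)*(6.46*r - 1.33)*(12.92*r - 2.66))/(-3.23*r^2 + 1.33*r + 2.15)^3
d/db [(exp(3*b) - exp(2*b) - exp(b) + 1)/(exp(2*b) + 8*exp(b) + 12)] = (exp(4*b) + 16*exp(3*b) + 29*exp(2*b) - 26*exp(b) - 20)*exp(b)/(exp(4*b) + 16*exp(3*b) + 88*exp(2*b) + 192*exp(b) + 144)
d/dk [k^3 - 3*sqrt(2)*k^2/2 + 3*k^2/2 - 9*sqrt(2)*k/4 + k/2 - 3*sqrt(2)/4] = 3*k^2 - 3*sqrt(2)*k + 3*k - 9*sqrt(2)/4 + 1/2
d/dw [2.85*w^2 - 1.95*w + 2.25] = 5.7*w - 1.95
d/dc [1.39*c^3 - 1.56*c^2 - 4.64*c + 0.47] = 4.17*c^2 - 3.12*c - 4.64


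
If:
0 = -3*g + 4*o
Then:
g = 4*o/3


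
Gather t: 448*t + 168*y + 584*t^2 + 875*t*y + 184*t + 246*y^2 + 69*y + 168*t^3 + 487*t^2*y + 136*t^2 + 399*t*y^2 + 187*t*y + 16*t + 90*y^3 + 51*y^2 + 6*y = 168*t^3 + t^2*(487*y + 720) + t*(399*y^2 + 1062*y + 648) + 90*y^3 + 297*y^2 + 243*y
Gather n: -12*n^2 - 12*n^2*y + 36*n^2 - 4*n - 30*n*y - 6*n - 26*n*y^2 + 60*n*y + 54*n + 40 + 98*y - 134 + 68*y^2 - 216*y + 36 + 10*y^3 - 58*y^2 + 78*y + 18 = n^2*(24 - 12*y) + n*(-26*y^2 + 30*y + 44) + 10*y^3 + 10*y^2 - 40*y - 40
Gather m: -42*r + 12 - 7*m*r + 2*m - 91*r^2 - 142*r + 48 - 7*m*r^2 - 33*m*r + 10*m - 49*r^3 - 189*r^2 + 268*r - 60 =m*(-7*r^2 - 40*r + 12) - 49*r^3 - 280*r^2 + 84*r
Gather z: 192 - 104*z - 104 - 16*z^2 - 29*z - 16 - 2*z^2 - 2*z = -18*z^2 - 135*z + 72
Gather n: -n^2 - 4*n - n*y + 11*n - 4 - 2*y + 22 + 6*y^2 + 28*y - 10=-n^2 + n*(7 - y) + 6*y^2 + 26*y + 8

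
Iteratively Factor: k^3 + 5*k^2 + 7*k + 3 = (k + 3)*(k^2 + 2*k + 1) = (k + 1)*(k + 3)*(k + 1)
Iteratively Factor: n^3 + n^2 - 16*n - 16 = (n + 4)*(n^2 - 3*n - 4) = (n - 4)*(n + 4)*(n + 1)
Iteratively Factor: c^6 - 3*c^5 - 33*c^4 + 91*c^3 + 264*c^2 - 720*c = (c)*(c^5 - 3*c^4 - 33*c^3 + 91*c^2 + 264*c - 720) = c*(c + 4)*(c^4 - 7*c^3 - 5*c^2 + 111*c - 180) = c*(c - 3)*(c + 4)*(c^3 - 4*c^2 - 17*c + 60) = c*(c - 3)*(c + 4)^2*(c^2 - 8*c + 15) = c*(c - 3)^2*(c + 4)^2*(c - 5)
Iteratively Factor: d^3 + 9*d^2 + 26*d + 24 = (d + 3)*(d^2 + 6*d + 8) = (d + 2)*(d + 3)*(d + 4)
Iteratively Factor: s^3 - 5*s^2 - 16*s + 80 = (s + 4)*(s^2 - 9*s + 20) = (s - 4)*(s + 4)*(s - 5)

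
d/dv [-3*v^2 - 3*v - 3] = -6*v - 3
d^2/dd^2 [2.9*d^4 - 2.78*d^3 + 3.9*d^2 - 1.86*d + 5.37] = 34.8*d^2 - 16.68*d + 7.8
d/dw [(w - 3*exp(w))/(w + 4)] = (-w + (1 - 3*exp(w))*(w + 4) + 3*exp(w))/(w + 4)^2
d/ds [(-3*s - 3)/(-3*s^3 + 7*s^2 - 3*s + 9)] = 6*(-3*s^3 - s^2 + 7*s - 6)/(9*s^6 - 42*s^5 + 67*s^4 - 96*s^3 + 135*s^2 - 54*s + 81)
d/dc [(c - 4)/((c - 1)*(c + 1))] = (-c^2 + 8*c - 1)/(c^4 - 2*c^2 + 1)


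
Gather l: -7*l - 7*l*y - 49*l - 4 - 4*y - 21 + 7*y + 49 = l*(-7*y - 56) + 3*y + 24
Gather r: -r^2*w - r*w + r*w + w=-r^2*w + w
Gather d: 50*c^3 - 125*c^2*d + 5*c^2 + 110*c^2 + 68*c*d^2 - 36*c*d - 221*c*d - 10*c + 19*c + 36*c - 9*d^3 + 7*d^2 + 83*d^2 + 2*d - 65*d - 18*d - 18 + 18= 50*c^3 + 115*c^2 + 45*c - 9*d^3 + d^2*(68*c + 90) + d*(-125*c^2 - 257*c - 81)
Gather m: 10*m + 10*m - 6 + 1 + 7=20*m + 2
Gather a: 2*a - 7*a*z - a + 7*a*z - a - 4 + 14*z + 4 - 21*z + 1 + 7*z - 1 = 0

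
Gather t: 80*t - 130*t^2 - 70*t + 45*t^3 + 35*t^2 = 45*t^3 - 95*t^2 + 10*t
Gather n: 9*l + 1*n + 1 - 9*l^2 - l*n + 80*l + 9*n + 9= -9*l^2 + 89*l + n*(10 - l) + 10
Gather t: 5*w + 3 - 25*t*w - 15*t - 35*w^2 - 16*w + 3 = t*(-25*w - 15) - 35*w^2 - 11*w + 6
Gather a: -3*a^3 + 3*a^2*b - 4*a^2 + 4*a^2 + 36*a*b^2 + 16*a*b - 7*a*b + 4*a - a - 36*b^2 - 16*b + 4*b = -3*a^3 + 3*a^2*b + a*(36*b^2 + 9*b + 3) - 36*b^2 - 12*b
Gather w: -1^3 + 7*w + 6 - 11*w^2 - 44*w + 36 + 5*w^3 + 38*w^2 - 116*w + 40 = 5*w^3 + 27*w^2 - 153*w + 81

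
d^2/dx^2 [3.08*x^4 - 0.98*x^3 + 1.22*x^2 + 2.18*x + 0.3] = 36.96*x^2 - 5.88*x + 2.44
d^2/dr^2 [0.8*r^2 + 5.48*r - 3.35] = 1.60000000000000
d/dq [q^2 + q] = 2*q + 1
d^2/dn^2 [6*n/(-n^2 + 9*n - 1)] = 12*(-n*(2*n - 9)^2 + 3*(n - 3)*(n^2 - 9*n + 1))/(n^2 - 9*n + 1)^3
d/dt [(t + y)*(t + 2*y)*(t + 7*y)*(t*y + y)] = y*(4*t^3 + 30*t^2*y + 3*t^2 + 46*t*y^2 + 20*t*y + 14*y^3 + 23*y^2)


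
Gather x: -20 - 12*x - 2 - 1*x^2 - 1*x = -x^2 - 13*x - 22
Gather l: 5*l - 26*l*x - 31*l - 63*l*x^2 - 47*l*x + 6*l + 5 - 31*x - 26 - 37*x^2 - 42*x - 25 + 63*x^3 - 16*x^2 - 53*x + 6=l*(-63*x^2 - 73*x - 20) + 63*x^3 - 53*x^2 - 126*x - 40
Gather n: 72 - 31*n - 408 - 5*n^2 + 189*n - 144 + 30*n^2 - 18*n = 25*n^2 + 140*n - 480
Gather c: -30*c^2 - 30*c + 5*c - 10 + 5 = -30*c^2 - 25*c - 5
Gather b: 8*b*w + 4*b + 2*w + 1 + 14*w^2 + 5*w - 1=b*(8*w + 4) + 14*w^2 + 7*w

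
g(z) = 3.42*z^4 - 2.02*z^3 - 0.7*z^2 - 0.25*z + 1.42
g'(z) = 13.68*z^3 - 6.06*z^2 - 1.4*z - 0.25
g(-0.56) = 2.03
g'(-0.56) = -3.77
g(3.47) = 403.57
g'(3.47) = 493.50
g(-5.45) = 3326.24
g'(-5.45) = -2387.12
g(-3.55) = 627.03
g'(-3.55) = -683.68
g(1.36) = 6.40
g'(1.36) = 21.05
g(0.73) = 1.05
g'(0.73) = 0.82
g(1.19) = 3.59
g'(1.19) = 12.56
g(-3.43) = 548.93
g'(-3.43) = -618.78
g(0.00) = 1.42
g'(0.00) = -0.25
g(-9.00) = 23858.17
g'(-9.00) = -10451.23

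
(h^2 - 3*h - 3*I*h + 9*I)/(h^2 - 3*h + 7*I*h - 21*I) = (h - 3*I)/(h + 7*I)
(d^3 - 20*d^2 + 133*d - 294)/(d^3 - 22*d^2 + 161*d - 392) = (d - 6)/(d - 8)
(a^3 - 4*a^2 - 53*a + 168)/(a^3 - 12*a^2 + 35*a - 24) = (a + 7)/(a - 1)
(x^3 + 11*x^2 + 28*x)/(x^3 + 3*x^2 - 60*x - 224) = x/(x - 8)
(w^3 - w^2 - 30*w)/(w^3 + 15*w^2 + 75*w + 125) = w*(w - 6)/(w^2 + 10*w + 25)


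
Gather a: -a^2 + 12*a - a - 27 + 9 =-a^2 + 11*a - 18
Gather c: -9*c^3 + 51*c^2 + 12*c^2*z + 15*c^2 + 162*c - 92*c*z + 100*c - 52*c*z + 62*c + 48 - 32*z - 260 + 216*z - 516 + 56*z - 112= -9*c^3 + c^2*(12*z + 66) + c*(324 - 144*z) + 240*z - 840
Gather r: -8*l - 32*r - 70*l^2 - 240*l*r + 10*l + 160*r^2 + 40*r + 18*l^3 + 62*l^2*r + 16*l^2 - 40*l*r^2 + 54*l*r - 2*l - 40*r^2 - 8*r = 18*l^3 - 54*l^2 + r^2*(120 - 40*l) + r*(62*l^2 - 186*l)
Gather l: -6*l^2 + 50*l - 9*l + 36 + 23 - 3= -6*l^2 + 41*l + 56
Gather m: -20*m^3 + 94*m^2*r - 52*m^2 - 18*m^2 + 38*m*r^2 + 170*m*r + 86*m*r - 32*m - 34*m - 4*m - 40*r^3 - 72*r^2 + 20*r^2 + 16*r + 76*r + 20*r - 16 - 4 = -20*m^3 + m^2*(94*r - 70) + m*(38*r^2 + 256*r - 70) - 40*r^3 - 52*r^2 + 112*r - 20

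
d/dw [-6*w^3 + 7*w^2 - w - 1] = -18*w^2 + 14*w - 1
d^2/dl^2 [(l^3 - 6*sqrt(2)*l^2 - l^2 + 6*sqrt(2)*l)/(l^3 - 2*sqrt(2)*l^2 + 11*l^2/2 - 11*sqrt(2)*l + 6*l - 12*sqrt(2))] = 8*(-13*l^6 - 8*sqrt(2)*l^6 - 36*l^5 + 102*sqrt(2)*l^5 - 900*l^4 + 492*sqrt(2)*l^4 - 3406*l^3 + 866*sqrt(2)*l^3 - 1152*l^2 + 900*sqrt(2)*l^2 - 1728*sqrt(2)*l + 6480*l - 6624*sqrt(2) + 1152)/(8*l^9 - 48*sqrt(2)*l^8 + 132*l^8 - 792*sqrt(2)*l^7 + 1062*l^7 - 5348*sqrt(2)*l^6 + 6083*l^6 - 19602*sqrt(2)*l^5 + 26100*l^5 - 45240*sqrt(2)*l^4 + 74712*l^4 - 75152*sqrt(2)*l^3 + 127008*l^3 - 93888*sqrt(2)*l^2 + 114048*l^2 - 76032*sqrt(2)*l + 41472*l - 27648*sqrt(2))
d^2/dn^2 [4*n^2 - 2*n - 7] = 8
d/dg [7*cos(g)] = -7*sin(g)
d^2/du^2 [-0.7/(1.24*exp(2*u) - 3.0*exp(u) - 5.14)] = (0.7*(2.48*exp(u) - 3.0)*(4.96*exp(u) - 6.0)*exp(u) + (3.472*exp(u) - 2.1)*(-1.24*exp(2*u) + 3.0*exp(u) + 5.14))*exp(u)/(-1.24*exp(2*u) + 3.0*exp(u) + 5.14)^3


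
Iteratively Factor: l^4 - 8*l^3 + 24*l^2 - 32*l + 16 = (l - 2)*(l^3 - 6*l^2 + 12*l - 8) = (l - 2)^2*(l^2 - 4*l + 4) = (l - 2)^3*(l - 2)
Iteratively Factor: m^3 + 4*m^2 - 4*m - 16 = (m - 2)*(m^2 + 6*m + 8) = (m - 2)*(m + 4)*(m + 2)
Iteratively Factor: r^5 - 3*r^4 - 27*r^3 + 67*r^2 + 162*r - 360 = (r - 3)*(r^4 - 27*r^2 - 14*r + 120) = (r - 5)*(r - 3)*(r^3 + 5*r^2 - 2*r - 24) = (r - 5)*(r - 3)*(r + 4)*(r^2 + r - 6) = (r - 5)*(r - 3)*(r - 2)*(r + 4)*(r + 3)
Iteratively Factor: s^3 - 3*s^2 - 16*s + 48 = (s - 3)*(s^2 - 16) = (s - 3)*(s + 4)*(s - 4)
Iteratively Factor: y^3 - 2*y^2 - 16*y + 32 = (y - 2)*(y^2 - 16) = (y - 2)*(y + 4)*(y - 4)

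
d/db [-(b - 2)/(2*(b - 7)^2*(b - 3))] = (-(b - 7)*(b - 3) + (b - 7)*(b - 2) + 2*(b - 3)*(b - 2))/(2*(b - 7)^3*(b - 3)^2)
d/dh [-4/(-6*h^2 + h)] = 4*(1 - 12*h)/(h^2*(6*h - 1)^2)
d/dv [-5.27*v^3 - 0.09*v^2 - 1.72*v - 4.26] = -15.81*v^2 - 0.18*v - 1.72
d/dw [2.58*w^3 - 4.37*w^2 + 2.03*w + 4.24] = 7.74*w^2 - 8.74*w + 2.03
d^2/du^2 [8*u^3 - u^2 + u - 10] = 48*u - 2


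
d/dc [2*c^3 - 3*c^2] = 6*c*(c - 1)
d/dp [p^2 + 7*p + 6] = 2*p + 7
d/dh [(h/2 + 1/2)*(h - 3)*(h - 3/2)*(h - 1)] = 2*h^3 - 27*h^2/4 + 7*h/2 + 9/4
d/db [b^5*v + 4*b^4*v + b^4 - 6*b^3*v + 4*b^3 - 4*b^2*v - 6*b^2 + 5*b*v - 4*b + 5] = 5*b^4*v + 16*b^3*v + 4*b^3 - 18*b^2*v + 12*b^2 - 8*b*v - 12*b + 5*v - 4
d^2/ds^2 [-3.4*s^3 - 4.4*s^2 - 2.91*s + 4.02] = -20.4*s - 8.8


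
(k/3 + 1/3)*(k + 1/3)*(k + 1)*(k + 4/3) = k^4/3 + 11*k^3/9 + 43*k^2/27 + 23*k/27 + 4/27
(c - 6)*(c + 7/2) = c^2 - 5*c/2 - 21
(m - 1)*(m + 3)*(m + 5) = m^3 + 7*m^2 + 7*m - 15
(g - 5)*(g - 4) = g^2 - 9*g + 20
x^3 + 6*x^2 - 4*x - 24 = (x - 2)*(x + 2)*(x + 6)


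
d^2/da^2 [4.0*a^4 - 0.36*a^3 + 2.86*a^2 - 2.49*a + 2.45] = 48.0*a^2 - 2.16*a + 5.72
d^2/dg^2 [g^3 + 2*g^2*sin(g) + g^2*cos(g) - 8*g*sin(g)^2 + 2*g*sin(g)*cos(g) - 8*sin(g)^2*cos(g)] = -2*g^2*sin(g) - g^2*cos(g) - 4*g*sin(g) - 4*g*sin(2*g) + 8*g*cos(g) - 16*g*cos(2*g) + 6*g + 4*sin(g) - 16*sin(2*g) + 4*cos(g) + 4*cos(2*g) - 18*cos(3*g)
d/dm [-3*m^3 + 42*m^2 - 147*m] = -9*m^2 + 84*m - 147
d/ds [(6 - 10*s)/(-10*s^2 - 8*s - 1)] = 2*(-50*s^2 + 60*s + 29)/(100*s^4 + 160*s^3 + 84*s^2 + 16*s + 1)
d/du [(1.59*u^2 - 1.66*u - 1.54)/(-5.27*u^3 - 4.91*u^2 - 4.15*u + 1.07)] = (8.3793*u^4 - 17.4964*u^3 - 39.0965*u^2 - 11.7202*u - 8.1672)/(27.7729*u^6 + 51.7514*u^5 + 67.8491*u^4 + 29.4752*u^3 + 6.7151*u^2 - 8.881*u + 1.1449)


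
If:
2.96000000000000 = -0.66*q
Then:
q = -4.48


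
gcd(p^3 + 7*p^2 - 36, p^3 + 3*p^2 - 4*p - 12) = p^2 + p - 6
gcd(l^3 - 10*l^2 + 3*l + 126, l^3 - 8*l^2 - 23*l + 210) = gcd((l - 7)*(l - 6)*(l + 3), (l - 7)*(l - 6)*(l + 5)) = l^2 - 13*l + 42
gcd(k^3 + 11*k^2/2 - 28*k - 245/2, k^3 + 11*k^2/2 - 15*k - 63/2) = k + 7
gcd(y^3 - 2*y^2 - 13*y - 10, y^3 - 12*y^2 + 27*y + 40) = y^2 - 4*y - 5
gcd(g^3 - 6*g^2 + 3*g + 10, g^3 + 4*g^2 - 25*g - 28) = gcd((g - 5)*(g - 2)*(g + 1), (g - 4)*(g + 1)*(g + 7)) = g + 1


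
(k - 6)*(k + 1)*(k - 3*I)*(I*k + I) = I*k^4 + 3*k^3 - 4*I*k^3 - 12*k^2 - 11*I*k^2 - 33*k - 6*I*k - 18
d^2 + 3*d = d*(d + 3)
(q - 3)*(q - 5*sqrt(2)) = q^2 - 5*sqrt(2)*q - 3*q + 15*sqrt(2)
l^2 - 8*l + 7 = (l - 7)*(l - 1)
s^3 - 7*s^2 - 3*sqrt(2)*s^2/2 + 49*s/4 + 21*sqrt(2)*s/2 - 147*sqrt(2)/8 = (s - 7/2)^2*(s - 3*sqrt(2)/2)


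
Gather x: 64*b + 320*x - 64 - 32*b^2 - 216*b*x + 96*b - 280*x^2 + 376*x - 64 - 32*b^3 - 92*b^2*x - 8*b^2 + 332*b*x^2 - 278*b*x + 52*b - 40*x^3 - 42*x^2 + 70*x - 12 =-32*b^3 - 40*b^2 + 212*b - 40*x^3 + x^2*(332*b - 322) + x*(-92*b^2 - 494*b + 766) - 140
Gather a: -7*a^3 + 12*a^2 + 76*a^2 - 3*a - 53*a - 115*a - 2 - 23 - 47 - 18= -7*a^3 + 88*a^2 - 171*a - 90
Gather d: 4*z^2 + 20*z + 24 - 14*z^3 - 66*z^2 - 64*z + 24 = -14*z^3 - 62*z^2 - 44*z + 48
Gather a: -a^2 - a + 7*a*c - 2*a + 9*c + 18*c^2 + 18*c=-a^2 + a*(7*c - 3) + 18*c^2 + 27*c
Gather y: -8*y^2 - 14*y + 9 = -8*y^2 - 14*y + 9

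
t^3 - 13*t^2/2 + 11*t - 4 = (t - 4)*(t - 2)*(t - 1/2)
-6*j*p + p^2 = p*(-6*j + p)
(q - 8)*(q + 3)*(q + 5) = q^3 - 49*q - 120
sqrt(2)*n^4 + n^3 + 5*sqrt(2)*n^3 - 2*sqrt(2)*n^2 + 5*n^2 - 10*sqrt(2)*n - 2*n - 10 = (n + 5)*(n - sqrt(2))*(n + sqrt(2))*(sqrt(2)*n + 1)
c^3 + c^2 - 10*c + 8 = (c - 2)*(c - 1)*(c + 4)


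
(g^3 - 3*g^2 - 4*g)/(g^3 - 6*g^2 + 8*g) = (g + 1)/(g - 2)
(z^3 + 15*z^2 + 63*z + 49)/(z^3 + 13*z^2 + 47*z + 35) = (z + 7)/(z + 5)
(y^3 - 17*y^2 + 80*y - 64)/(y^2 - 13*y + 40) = (y^2 - 9*y + 8)/(y - 5)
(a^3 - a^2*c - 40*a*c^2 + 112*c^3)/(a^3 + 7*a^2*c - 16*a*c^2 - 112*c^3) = (a - 4*c)/(a + 4*c)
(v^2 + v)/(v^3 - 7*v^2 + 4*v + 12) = v/(v^2 - 8*v + 12)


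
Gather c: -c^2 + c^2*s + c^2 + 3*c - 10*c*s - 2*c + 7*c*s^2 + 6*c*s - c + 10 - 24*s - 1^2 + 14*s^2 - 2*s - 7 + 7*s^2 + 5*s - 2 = c^2*s + c*(7*s^2 - 4*s) + 21*s^2 - 21*s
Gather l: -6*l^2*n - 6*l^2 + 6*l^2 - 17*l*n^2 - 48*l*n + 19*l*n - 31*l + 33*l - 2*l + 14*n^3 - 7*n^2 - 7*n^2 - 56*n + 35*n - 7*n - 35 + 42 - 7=-6*l^2*n + l*(-17*n^2 - 29*n) + 14*n^3 - 14*n^2 - 28*n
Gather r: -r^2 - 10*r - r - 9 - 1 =-r^2 - 11*r - 10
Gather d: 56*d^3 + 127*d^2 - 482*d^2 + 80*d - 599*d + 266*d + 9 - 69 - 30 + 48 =56*d^3 - 355*d^2 - 253*d - 42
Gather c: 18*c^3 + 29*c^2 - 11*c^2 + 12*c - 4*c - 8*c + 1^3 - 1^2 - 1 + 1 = 18*c^3 + 18*c^2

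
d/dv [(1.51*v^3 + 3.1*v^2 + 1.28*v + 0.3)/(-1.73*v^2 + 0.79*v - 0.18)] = (-2.6123*v^4 + 2.3858*v^3 + 3.848*v^2 - 0.0779999999999998*v - 0.4674)/(2.9929*v^4 - 2.7334*v^3 + 1.2469*v^2 - 0.2844*v + 0.0324)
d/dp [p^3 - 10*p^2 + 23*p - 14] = 3*p^2 - 20*p + 23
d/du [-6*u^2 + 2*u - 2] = 2 - 12*u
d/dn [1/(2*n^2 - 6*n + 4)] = (3/2 - n)/(n^2 - 3*n + 2)^2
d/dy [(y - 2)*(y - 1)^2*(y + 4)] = 4*y^3 - 22*y + 18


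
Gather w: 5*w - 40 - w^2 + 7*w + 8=-w^2 + 12*w - 32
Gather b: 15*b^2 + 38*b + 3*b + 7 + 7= 15*b^2 + 41*b + 14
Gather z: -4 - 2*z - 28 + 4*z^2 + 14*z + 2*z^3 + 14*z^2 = 2*z^3 + 18*z^2 + 12*z - 32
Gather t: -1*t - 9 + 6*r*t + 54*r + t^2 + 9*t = 54*r + t^2 + t*(6*r + 8) - 9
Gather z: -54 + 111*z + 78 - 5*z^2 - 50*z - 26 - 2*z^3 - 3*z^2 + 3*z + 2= -2*z^3 - 8*z^2 + 64*z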